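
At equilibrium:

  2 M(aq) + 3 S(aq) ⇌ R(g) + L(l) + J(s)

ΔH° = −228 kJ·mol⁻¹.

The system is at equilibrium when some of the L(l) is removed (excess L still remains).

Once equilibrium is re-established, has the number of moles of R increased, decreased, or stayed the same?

unchanged

L is a pure liquid; its activity is 1 regardless of amount, so Q is unaffected — no shift from this change.
No net shift occurs, so the amount of R is unchanged.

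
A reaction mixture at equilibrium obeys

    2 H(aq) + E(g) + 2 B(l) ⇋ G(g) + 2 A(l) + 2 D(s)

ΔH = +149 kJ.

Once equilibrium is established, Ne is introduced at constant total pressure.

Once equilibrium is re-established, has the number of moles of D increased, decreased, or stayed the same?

unchanged

Adding inert gas at constant total pressure expands the volume, scaling every reacting partial pressure by the same factor. Δn_gas = 1 − 1 = 0, so Q is unchanged — no shift.
No net shift occurs, so the amount of D is unchanged.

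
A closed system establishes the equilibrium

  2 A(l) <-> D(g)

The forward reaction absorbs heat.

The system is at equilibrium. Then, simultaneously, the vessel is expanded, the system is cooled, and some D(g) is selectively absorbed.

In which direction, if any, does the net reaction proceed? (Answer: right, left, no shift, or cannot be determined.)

Gas moles: reactants 0, products 1 (Δn_gas = +1). Expansion shifts the system toward the side with more moles of gas — to the right.
The forward reaction is endothermic. Lowering T favours the exothermic direction — shift to the left.
Removing D (g), a product, drives the reaction to the right.
The individual effects push in opposite directions; without quantitative information the net direction cannot be determined.

cannot be determined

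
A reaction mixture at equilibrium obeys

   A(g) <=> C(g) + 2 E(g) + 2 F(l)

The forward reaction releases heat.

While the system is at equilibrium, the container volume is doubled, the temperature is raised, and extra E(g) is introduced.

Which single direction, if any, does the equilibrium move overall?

cannot be determined

Gas moles: reactants 1, products 3 (Δn_gas = +2). Expansion shifts the system toward the side with more moles of gas — to the right.
The forward reaction is exothermic. Raising T favours the endothermic direction — shift to the left.
Adding E (g), a product, drives the reaction to the left.
The individual effects push in opposite directions; without quantitative information the net direction cannot be determined.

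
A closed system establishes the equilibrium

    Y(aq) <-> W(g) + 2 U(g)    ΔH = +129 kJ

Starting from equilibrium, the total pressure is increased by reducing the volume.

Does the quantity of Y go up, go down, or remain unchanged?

increases

Gas moles: reactants 0, products 3 (Δn_gas = +3). Compression shifts the system toward the side with fewer moles of gas — to the left.
The net shift is to the left. Y is a reactant, so its amount increases.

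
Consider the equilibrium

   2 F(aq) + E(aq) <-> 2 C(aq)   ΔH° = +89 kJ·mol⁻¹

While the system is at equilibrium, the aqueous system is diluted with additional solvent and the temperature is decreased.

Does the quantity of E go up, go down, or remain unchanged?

Dilution lowers every aqueous concentration by the same factor. Δn_aq = 2 − 3 = -1, so the system shifts toward the side with more dissolved moles — to the left.
The forward reaction is endothermic. Lowering T favours the exothermic direction — shift to the left.
The net shift is to the left. E is a reactant, so its amount increases.

increases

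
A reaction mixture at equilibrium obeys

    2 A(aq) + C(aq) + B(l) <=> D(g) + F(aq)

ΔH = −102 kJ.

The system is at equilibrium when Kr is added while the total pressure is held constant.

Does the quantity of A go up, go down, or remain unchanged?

Adding inert gas at constant total pressure expands the volume and lowers every reacting partial pressure. With Δn_gas = 1 − 0 = +1, Q moves away from K toward the side with fewer gas moles, so the system shifts toward the side with more gas moles — to the right.
The net shift is to the right. A is a reactant, so its amount decreases.

decreases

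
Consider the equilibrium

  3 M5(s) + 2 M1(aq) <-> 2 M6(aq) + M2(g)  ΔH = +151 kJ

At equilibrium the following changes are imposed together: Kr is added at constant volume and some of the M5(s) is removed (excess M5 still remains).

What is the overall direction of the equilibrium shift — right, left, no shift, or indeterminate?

no shift

At constant volume, adding an inert gas leaves every reacting species' partial pressure unchanged, so Q is unchanged — no shift from this change.
M5 is a pure solid; its activity is 1 regardless of amount, so Q is unaffected — no shift from this change.
None of the changes alters Q relative to K, so there is no net shift.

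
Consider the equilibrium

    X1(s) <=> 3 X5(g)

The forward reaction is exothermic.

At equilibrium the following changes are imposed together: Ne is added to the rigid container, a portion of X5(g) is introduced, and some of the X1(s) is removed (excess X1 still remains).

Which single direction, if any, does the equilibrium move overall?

At constant volume, adding an inert gas leaves every reacting species' partial pressure unchanged, so Q is unchanged — no shift from this change.
Adding X5 (g), a product, drives the reaction to the left.
X1 is a pure solid; its activity is 1 regardless of amount, so Q is unaffected — no shift from this change.
Only the nonzero effect(s) matter; the net shift is to the left.

left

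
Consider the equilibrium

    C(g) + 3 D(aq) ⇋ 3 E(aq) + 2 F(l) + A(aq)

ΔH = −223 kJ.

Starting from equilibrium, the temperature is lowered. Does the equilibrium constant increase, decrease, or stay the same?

increases

K depends on temperature via the van 't Hoff relation. The forward reaction is exothermic, so lowering T increases K.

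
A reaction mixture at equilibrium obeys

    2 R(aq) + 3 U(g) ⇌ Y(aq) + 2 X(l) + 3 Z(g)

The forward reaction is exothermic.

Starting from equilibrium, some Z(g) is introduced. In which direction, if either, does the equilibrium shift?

left

Adding Z (g), a product, drives the reaction to the left.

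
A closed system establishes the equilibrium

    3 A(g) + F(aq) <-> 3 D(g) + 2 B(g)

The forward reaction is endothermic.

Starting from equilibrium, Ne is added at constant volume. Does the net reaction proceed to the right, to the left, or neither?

At constant volume, adding an inert gas leaves every reacting species' partial pressure unchanged, so Q is unchanged — no shift from this change.

no shift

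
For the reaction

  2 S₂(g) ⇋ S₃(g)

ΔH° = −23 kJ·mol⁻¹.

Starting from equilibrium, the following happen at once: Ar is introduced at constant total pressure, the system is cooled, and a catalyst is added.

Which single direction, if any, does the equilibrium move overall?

cannot be determined

Adding inert gas at constant total pressure expands the volume and lowers every reacting partial pressure. With Δn_gas = 1 − 2 = -1, Q moves away from K toward the side with fewer gas moles, so the system shifts toward the side with more gas moles — to the left.
The forward reaction is exothermic. Lowering T favours the exothermic direction — shift to the right.
A catalyst speeds both forward and reverse rates equally; it changes neither Q nor K — no shift from this change.
The individual effects push in opposite directions; without quantitative information the net direction cannot be determined.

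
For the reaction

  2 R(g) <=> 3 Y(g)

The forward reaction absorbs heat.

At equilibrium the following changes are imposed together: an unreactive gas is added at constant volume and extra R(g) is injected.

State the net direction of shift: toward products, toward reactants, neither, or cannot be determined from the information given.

right

At constant volume, adding an inert gas leaves every reacting species' partial pressure unchanged, so Q is unchanged — no shift from this change.
Adding R (g), a reactant, drives the reaction to the right.
Only the nonzero effect(s) matter; the net shift is to the right.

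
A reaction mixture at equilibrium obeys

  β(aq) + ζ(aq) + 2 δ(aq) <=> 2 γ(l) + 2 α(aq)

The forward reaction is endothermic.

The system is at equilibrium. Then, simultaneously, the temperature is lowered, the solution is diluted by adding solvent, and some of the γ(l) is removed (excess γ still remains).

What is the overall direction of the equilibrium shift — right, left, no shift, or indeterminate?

The forward reaction is endothermic. Lowering T favours the exothermic direction — shift to the left.
Dilution lowers every aqueous concentration by the same factor. Δn_aq = 2 − 4 = -2, so the system shifts toward the side with more dissolved moles — to the left.
γ is a pure liquid; its activity is 1 regardless of amount, so Q is unaffected — no shift from this change.
Only the nonzero effect(s) matter; the net shift is to the left.

left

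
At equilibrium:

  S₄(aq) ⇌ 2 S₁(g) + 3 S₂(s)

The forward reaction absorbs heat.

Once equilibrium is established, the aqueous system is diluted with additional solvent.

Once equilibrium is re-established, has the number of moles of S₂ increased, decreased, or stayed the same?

decreases

Dilution lowers every aqueous concentration by the same factor. Δn_aq = 0 − 1 = -1, so the system shifts toward the side with more dissolved moles — to the left.
The net shift is to the left. S₂ is a product, so its amount decreases.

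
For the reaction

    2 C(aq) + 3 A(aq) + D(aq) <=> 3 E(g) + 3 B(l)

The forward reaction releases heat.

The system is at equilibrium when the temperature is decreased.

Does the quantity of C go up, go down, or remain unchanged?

The forward reaction is exothermic. Lowering T favours the exothermic direction — shift to the right.
The net shift is to the right. C is a reactant, so its amount decreases.

decreases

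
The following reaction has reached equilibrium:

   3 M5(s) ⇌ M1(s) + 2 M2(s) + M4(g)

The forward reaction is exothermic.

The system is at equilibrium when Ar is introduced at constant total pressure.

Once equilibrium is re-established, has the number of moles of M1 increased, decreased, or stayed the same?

increases

Adding inert gas at constant total pressure expands the volume and lowers every reacting partial pressure. With Δn_gas = 1 − 0 = +1, Q moves away from K toward the side with fewer gas moles, so the system shifts toward the side with more gas moles — to the right.
The net shift is to the right. M1 is a product, so its amount increases.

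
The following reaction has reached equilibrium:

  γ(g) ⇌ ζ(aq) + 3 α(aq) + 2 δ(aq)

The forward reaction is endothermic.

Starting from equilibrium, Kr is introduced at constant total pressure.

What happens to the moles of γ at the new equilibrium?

Adding inert gas at constant total pressure expands the volume and lowers every reacting partial pressure. With Δn_gas = 0 − 1 = -1, Q moves away from K toward the side with fewer gas moles, so the system shifts toward the side with more gas moles — to the left.
The net shift is to the left. γ is a reactant, so its amount increases.

increases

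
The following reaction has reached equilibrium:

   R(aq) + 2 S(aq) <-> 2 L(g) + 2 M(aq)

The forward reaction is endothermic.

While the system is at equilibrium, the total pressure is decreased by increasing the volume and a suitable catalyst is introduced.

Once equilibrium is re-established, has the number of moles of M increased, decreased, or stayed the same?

Gas moles: reactants 0, products 2 (Δn_gas = +2). Expansion shifts the system toward the side with more moles of gas — to the right.
A catalyst speeds both forward and reverse rates equally; it changes neither Q nor K — no shift from this change.
The net shift is to the right. M is a product, so its amount increases.

increases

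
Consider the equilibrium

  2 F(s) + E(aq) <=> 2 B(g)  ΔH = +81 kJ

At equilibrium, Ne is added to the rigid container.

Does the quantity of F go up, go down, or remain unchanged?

At constant volume, adding an inert gas leaves every reacting species' partial pressure unchanged, so Q is unchanged — no shift from this change.
No net shift occurs, so the amount of F is unchanged.

unchanged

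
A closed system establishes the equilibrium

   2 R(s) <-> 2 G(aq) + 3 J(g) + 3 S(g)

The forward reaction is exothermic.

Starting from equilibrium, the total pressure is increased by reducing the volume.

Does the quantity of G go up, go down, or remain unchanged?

decreases

Gas moles: reactants 0, products 6 (Δn_gas = +6). Compression shifts the system toward the side with fewer moles of gas — to the left.
The net shift is to the left. G is a product, so its amount decreases.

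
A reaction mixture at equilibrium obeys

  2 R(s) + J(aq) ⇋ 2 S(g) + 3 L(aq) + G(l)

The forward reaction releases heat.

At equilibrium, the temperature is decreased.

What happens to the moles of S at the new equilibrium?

The forward reaction is exothermic. Lowering T favours the exothermic direction — shift to the right.
The net shift is to the right. S is a product, so its amount increases.

increases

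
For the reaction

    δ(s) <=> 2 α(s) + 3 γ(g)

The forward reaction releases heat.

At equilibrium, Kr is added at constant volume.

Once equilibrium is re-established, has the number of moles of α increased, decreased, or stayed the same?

unchanged

At constant volume, adding an inert gas leaves every reacting species' partial pressure unchanged, so Q is unchanged — no shift from this change.
No net shift occurs, so the amount of α is unchanged.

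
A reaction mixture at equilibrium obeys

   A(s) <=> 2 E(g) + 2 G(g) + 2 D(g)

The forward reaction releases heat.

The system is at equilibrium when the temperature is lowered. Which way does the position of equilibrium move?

right

The forward reaction is exothermic. Lowering T favours the exothermic direction — shift to the right.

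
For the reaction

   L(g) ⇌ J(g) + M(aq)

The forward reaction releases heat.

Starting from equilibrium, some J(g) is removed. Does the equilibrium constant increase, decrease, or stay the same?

unchanged

The equilibrium constant depends only on temperature. This perturbation may move the position of equilibrium, but since T is unchanged, K itself is unchanged.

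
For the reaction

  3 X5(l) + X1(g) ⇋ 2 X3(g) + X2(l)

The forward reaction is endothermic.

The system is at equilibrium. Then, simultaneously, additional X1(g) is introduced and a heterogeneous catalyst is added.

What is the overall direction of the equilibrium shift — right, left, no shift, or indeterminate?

right

Adding X1 (g), a reactant, drives the reaction to the right.
A catalyst speeds both forward and reverse rates equally; it changes neither Q nor K — no shift from this change.
Only the nonzero effect(s) matter; the net shift is to the right.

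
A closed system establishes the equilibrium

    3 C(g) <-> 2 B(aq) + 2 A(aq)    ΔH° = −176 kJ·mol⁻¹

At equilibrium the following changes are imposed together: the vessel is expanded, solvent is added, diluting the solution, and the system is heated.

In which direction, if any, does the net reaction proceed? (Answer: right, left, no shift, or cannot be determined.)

Gas moles: reactants 3, products 0 (Δn_gas = -3). Expansion shifts the system toward the side with more moles of gas — to the left.
Dilution lowers every aqueous concentration by the same factor. Δn_aq = 4 − 0 = +4, so the system shifts toward the side with more dissolved moles — to the right.
The forward reaction is exothermic. Raising T favours the endothermic direction — shift to the left.
The individual effects push in opposite directions; without quantitative information the net direction cannot be determined.

cannot be determined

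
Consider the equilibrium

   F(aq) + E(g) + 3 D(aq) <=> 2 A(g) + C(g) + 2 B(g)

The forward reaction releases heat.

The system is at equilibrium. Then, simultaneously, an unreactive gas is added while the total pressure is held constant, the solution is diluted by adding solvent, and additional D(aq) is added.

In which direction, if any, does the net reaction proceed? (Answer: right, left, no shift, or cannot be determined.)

Adding inert gas at constant total pressure expands the volume and lowers every reacting partial pressure. With Δn_gas = 5 − 1 = +4, Q moves away from K toward the side with fewer gas moles, so the system shifts toward the side with more gas moles — to the right.
Dilution lowers every aqueous concentration by the same factor. Δn_aq = 0 − 4 = -4, so the system shifts toward the side with more dissolved moles — to the left.
Adding D (aq), a reactant, drives the reaction to the right.
The individual effects push in opposite directions; without quantitative information the net direction cannot be determined.

cannot be determined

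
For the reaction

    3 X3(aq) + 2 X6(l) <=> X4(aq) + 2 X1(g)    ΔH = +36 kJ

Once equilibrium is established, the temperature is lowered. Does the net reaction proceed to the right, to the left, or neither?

left

The forward reaction is endothermic. Lowering T favours the exothermic direction — shift to the left.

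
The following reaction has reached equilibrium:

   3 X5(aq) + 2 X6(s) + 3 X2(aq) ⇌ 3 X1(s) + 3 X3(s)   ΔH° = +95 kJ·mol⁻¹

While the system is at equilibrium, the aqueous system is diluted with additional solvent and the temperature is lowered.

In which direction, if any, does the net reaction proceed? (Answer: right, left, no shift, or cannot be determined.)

Dilution lowers every aqueous concentration by the same factor. Δn_aq = 0 − 6 = -6, so the system shifts toward the side with more dissolved moles — to the left.
The forward reaction is endothermic. Lowering T favours the exothermic direction — shift to the left.
All effects act in the same direction — net shift to the left.

left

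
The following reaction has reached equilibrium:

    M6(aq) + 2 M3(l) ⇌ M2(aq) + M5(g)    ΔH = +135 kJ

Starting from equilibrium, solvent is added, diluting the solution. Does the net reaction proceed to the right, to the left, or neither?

Dilution scales every aqueous concentration by the same factor. Δn_aq = 1 − 1 = 0, so Q is unchanged — no shift.

no shift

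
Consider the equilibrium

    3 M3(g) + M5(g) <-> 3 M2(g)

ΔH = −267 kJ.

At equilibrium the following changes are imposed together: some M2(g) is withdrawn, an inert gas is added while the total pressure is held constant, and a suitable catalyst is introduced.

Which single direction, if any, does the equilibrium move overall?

cannot be determined

Removing M2 (g), a product, drives the reaction to the right.
Adding inert gas at constant total pressure expands the volume and lowers every reacting partial pressure. With Δn_gas = 3 − 4 = -1, Q moves away from K toward the side with fewer gas moles, so the system shifts toward the side with more gas moles — to the left.
A catalyst speeds both forward and reverse rates equally; it changes neither Q nor K — no shift from this change.
The individual effects push in opposite directions; without quantitative information the net direction cannot be determined.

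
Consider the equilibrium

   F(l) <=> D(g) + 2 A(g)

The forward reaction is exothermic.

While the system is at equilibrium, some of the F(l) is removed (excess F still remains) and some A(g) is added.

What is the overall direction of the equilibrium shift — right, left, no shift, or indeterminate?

F is a pure liquid; its activity is 1 regardless of amount, so Q is unaffected — no shift from this change.
Adding A (g), a product, drives the reaction to the left.
Only the nonzero effect(s) matter; the net shift is to the left.

left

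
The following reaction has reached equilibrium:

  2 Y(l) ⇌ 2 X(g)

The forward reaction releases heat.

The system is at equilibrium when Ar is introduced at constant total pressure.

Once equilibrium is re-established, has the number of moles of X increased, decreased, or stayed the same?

Adding inert gas at constant total pressure expands the volume and lowers every reacting partial pressure. With Δn_gas = 2 − 0 = +2, Q moves away from K toward the side with fewer gas moles, so the system shifts toward the side with more gas moles — to the right.
The net shift is to the right. X is a product, so its amount increases.

increases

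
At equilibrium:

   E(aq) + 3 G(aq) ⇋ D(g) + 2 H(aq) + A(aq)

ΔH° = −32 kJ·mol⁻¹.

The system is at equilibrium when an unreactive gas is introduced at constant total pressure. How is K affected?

The equilibrium constant depends only on temperature. This perturbation may move the position of equilibrium, but since T is unchanged, K itself is unchanged.

unchanged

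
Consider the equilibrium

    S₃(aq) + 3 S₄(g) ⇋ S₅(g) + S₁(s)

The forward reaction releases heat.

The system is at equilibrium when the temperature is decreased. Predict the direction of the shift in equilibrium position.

The forward reaction is exothermic. Lowering T favours the exothermic direction — shift to the right.

right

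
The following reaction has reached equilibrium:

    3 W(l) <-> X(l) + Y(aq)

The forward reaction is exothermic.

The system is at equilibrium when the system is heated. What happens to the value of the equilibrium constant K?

K depends on temperature via the van 't Hoff relation. The forward reaction is exothermic, so raising T decreases K.

decreases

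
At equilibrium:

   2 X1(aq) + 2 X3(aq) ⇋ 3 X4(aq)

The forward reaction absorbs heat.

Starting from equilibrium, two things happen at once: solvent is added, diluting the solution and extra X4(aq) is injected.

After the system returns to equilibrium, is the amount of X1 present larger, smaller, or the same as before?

increases

Dilution lowers every aqueous concentration by the same factor. Δn_aq = 3 − 4 = -1, so the system shifts toward the side with more dissolved moles — to the left.
Adding X4 (aq), a product, drives the reaction to the left.
The net shift is to the left. X1 is a reactant, so its amount increases.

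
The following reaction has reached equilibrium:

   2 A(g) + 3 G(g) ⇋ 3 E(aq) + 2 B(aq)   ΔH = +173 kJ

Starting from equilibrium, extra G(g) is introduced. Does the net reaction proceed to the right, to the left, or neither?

Adding G (g), a reactant, drives the reaction to the right.

right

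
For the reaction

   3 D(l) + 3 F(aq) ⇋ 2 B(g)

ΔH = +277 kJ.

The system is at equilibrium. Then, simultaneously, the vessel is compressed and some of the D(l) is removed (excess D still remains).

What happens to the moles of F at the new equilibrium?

Gas moles: reactants 0, products 2 (Δn_gas = +2). Compression shifts the system toward the side with fewer moles of gas — to the left.
D is a pure liquid; its activity is 1 regardless of amount, so Q is unaffected — no shift from this change.
The net shift is to the left. F is a reactant, so its amount increases.

increases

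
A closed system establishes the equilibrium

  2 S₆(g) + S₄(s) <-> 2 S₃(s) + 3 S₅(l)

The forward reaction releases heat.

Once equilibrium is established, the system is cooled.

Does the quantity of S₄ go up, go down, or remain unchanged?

decreases

The forward reaction is exothermic. Lowering T favours the exothermic direction — shift to the right.
The net shift is to the right. S₄ is a reactant, so its amount decreases.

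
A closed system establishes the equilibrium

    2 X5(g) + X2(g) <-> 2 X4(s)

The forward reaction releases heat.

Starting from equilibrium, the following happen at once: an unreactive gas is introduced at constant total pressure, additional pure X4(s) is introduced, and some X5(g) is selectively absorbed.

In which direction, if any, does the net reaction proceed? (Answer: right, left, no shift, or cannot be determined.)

Adding inert gas at constant total pressure expands the volume and lowers every reacting partial pressure. With Δn_gas = 0 − 3 = -3, Q moves away from K toward the side with fewer gas moles, so the system shifts toward the side with more gas moles — to the left.
X4 is a pure solid; its activity is 1 regardless of amount, so Q is unaffected — no shift from this change.
Removing X5 (g), a reactant, drives the reaction to the left.
Only the nonzero effect(s) matter; the net shift is to the left.

left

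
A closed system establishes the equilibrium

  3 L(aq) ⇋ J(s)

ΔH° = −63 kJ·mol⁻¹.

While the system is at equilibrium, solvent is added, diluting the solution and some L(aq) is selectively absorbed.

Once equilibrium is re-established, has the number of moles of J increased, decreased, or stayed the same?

Dilution lowers every aqueous concentration by the same factor. Δn_aq = 0 − 3 = -3, so the system shifts toward the side with more dissolved moles — to the left.
Removing L (aq), a reactant, drives the reaction to the left.
The net shift is to the left. J is a product, so its amount decreases.

decreases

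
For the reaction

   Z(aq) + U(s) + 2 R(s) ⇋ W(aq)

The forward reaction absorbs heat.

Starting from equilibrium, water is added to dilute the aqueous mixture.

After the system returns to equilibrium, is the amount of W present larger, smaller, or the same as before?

unchanged

Dilution scales every aqueous concentration by the same factor. Δn_aq = 1 − 1 = 0, so Q is unchanged — no shift.
No net shift occurs, so the amount of W is unchanged.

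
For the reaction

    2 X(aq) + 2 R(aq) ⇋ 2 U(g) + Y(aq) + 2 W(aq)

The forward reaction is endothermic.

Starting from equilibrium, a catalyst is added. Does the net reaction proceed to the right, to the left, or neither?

A catalyst speeds both forward and reverse rates equally; it changes neither Q nor K — no shift from this change.

no shift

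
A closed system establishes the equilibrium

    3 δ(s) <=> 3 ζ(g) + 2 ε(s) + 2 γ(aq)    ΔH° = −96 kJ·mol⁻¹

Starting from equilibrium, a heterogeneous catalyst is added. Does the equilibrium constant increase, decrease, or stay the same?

The equilibrium constant depends only on temperature. This perturbation changes neither the position of equilibrium nor K.

unchanged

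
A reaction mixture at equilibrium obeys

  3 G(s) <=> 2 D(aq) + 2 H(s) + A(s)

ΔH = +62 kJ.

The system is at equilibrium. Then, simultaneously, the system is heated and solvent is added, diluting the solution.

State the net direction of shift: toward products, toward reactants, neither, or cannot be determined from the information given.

right

The forward reaction is endothermic. Raising T favours the endothermic direction — shift to the right.
Dilution lowers every aqueous concentration by the same factor. Δn_aq = 2 − 0 = +2, so the system shifts toward the side with more dissolved moles — to the right.
All effects act in the same direction — net shift to the right.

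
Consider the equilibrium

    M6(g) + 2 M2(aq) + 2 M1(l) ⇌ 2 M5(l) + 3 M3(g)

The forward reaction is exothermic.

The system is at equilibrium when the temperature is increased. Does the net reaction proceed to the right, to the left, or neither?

The forward reaction is exothermic. Raising T favours the endothermic direction — shift to the left.

left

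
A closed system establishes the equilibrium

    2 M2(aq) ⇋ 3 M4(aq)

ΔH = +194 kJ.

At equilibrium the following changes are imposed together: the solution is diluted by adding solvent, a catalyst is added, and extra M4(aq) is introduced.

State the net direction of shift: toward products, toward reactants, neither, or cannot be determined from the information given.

cannot be determined

Dilution lowers every aqueous concentration by the same factor. Δn_aq = 3 − 2 = +1, so the system shifts toward the side with more dissolved moles — to the right.
A catalyst speeds both forward and reverse rates equally; it changes neither Q nor K — no shift from this change.
Adding M4 (aq), a product, drives the reaction to the left.
The individual effects push in opposite directions; without quantitative information the net direction cannot be determined.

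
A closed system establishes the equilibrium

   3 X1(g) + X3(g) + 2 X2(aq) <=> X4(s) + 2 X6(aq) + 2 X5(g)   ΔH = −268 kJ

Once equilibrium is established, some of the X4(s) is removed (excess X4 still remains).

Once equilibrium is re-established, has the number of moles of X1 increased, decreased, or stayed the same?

unchanged

X4 is a pure solid; its activity is 1 regardless of amount, so Q is unaffected — no shift from this change.
No net shift occurs, so the amount of X1 is unchanged.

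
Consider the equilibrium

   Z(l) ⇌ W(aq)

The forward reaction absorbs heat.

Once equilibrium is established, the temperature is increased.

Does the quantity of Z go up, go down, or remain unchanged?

The forward reaction is endothermic. Raising T favours the endothermic direction — shift to the right.
The net shift is to the right. Z is a reactant, so its amount decreases.

decreases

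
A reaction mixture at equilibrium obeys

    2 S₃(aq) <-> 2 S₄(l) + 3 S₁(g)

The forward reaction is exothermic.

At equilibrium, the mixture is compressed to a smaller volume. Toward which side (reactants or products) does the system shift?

Gas moles: reactants 0, products 3 (Δn_gas = +3). Compression shifts the system toward the side with fewer moles of gas — to the left.

left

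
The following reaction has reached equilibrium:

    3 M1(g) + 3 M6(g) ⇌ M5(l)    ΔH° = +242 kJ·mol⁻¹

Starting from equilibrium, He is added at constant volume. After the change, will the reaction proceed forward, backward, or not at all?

no shift

At constant volume, adding an inert gas leaves every reacting species' partial pressure unchanged, so Q is unchanged — no shift from this change.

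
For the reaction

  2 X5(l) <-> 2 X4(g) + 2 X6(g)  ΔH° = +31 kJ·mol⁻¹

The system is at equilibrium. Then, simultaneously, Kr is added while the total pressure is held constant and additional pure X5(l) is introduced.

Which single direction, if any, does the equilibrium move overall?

Adding inert gas at constant total pressure expands the volume and lowers every reacting partial pressure. With Δn_gas = 4 − 0 = +4, Q moves away from K toward the side with fewer gas moles, so the system shifts toward the side with more gas moles — to the right.
X5 is a pure liquid; its activity is 1 regardless of amount, so Q is unaffected — no shift from this change.
Only the nonzero effect(s) matter; the net shift is to the right.

right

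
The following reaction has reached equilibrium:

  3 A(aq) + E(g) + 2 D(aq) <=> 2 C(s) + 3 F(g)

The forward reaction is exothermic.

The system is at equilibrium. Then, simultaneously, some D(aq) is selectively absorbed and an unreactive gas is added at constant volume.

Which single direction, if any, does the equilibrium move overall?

left

Removing D (aq), a reactant, drives the reaction to the left.
At constant volume, adding an inert gas leaves every reacting species' partial pressure unchanged, so Q is unchanged — no shift from this change.
Only the nonzero effect(s) matter; the net shift is to the left.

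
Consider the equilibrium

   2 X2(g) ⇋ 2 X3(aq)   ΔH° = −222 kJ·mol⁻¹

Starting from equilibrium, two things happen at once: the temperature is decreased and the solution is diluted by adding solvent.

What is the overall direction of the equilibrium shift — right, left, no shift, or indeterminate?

The forward reaction is exothermic. Lowering T favours the exothermic direction — shift to the right.
Dilution lowers every aqueous concentration by the same factor. Δn_aq = 2 − 0 = +2, so the system shifts toward the side with more dissolved moles — to the right.
All effects act in the same direction — net shift to the right.

right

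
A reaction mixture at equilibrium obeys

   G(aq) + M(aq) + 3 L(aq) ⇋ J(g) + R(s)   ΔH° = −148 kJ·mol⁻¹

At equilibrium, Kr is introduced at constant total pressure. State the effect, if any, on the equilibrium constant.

unchanged

The equilibrium constant depends only on temperature. This perturbation may move the position of equilibrium, but since T is unchanged, K itself is unchanged.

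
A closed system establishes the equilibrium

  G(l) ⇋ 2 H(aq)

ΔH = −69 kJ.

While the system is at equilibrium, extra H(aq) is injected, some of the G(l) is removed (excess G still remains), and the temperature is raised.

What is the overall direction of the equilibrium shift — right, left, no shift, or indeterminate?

left

Adding H (aq), a product, drives the reaction to the left.
G is a pure liquid; its activity is 1 regardless of amount, so Q is unaffected — no shift from this change.
The forward reaction is exothermic. Raising T favours the endothermic direction — shift to the left.
Only the nonzero effect(s) matter; the net shift is to the left.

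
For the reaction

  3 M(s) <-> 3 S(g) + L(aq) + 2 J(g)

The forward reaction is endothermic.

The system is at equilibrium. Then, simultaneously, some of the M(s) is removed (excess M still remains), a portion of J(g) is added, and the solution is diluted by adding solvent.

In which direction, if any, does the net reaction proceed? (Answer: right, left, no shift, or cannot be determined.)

cannot be determined

M is a pure solid; its activity is 1 regardless of amount, so Q is unaffected — no shift from this change.
Adding J (g), a product, drives the reaction to the left.
Dilution lowers every aqueous concentration by the same factor. Δn_aq = 1 − 0 = +1, so the system shifts toward the side with more dissolved moles — to the right.
The individual effects push in opposite directions; without quantitative information the net direction cannot be determined.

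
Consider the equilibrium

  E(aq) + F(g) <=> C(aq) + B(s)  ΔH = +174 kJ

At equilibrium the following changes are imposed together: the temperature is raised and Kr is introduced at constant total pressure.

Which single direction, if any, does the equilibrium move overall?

cannot be determined

The forward reaction is endothermic. Raising T favours the endothermic direction — shift to the right.
Adding inert gas at constant total pressure expands the volume and lowers every reacting partial pressure. With Δn_gas = 0 − 1 = -1, Q moves away from K toward the side with fewer gas moles, so the system shifts toward the side with more gas moles — to the left.
The individual effects push in opposite directions; without quantitative information the net direction cannot be determined.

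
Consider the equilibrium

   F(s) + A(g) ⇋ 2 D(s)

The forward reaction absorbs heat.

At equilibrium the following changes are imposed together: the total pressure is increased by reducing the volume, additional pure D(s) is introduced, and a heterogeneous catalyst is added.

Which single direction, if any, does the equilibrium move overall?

Gas moles: reactants 1, products 0 (Δn_gas = -1). Compression shifts the system toward the side with fewer moles of gas — to the right.
D is a pure solid; its activity is 1 regardless of amount, so Q is unaffected — no shift from this change.
A catalyst speeds both forward and reverse rates equally; it changes neither Q nor K — no shift from this change.
Only the nonzero effect(s) matter; the net shift is to the right.

right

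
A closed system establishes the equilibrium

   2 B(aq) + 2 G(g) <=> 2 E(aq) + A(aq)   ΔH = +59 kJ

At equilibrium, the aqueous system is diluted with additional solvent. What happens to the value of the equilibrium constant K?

unchanged

The equilibrium constant depends only on temperature. This perturbation may move the position of equilibrium, but since T is unchanged, K itself is unchanged.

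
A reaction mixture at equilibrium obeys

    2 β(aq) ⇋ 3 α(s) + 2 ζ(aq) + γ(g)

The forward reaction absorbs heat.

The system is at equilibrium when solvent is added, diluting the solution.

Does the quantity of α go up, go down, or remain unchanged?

Dilution scales every aqueous concentration by the same factor. Δn_aq = 2 − 2 = 0, so Q is unchanged — no shift.
No net shift occurs, so the amount of α is unchanged.

unchanged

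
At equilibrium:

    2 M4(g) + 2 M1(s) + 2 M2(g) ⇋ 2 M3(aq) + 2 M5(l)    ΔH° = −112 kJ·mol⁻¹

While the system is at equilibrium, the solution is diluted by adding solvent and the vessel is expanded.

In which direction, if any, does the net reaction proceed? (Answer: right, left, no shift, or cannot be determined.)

cannot be determined

Dilution lowers every aqueous concentration by the same factor. Δn_aq = 2 − 0 = +2, so the system shifts toward the side with more dissolved moles — to the right.
Gas moles: reactants 4, products 0 (Δn_gas = -4). Expansion shifts the system toward the side with more moles of gas — to the left.
The individual effects push in opposite directions; without quantitative information the net direction cannot be determined.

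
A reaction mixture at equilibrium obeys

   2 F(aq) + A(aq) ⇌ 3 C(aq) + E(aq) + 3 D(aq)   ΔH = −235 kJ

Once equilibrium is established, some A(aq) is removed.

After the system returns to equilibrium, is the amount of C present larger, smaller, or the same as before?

decreases

Removing A (aq), a reactant, drives the reaction to the left.
The net shift is to the left. C is a product, so its amount decreases.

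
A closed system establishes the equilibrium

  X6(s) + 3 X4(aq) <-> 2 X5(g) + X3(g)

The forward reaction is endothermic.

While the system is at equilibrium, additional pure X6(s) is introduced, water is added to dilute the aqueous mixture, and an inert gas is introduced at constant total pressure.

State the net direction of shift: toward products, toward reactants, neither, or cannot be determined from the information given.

cannot be determined

X6 is a pure solid; its activity is 1 regardless of amount, so Q is unaffected — no shift from this change.
Dilution lowers every aqueous concentration by the same factor. Δn_aq = 0 − 3 = -3, so the system shifts toward the side with more dissolved moles — to the left.
Adding inert gas at constant total pressure expands the volume and lowers every reacting partial pressure. With Δn_gas = 3 − 0 = +3, Q moves away from K toward the side with fewer gas moles, so the system shifts toward the side with more gas moles — to the right.
The individual effects push in opposite directions; without quantitative information the net direction cannot be determined.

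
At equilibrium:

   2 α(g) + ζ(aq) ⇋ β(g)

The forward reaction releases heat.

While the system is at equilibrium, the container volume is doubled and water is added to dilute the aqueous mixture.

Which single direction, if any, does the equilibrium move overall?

Gas moles: reactants 2, products 1 (Δn_gas = -1). Expansion shifts the system toward the side with more moles of gas — to the left.
Dilution lowers every aqueous concentration by the same factor. Δn_aq = 0 − 1 = -1, so the system shifts toward the side with more dissolved moles — to the left.
All effects act in the same direction — net shift to the left.

left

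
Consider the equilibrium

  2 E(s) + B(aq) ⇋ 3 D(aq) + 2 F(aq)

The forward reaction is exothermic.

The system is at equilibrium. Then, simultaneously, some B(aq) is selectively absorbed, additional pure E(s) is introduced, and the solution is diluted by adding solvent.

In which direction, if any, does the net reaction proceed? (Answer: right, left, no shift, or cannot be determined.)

cannot be determined

Removing B (aq), a reactant, drives the reaction to the left.
E is a pure solid; its activity is 1 regardless of amount, so Q is unaffected — no shift from this change.
Dilution lowers every aqueous concentration by the same factor. Δn_aq = 5 − 1 = +4, so the system shifts toward the side with more dissolved moles — to the right.
The individual effects push in opposite directions; without quantitative information the net direction cannot be determined.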